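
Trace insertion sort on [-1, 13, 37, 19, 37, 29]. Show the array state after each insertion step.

First element -1 is already 'sorted'
Insert 13: shifted 0 elements -> [-1, 13, 37, 19, 37, 29]
Insert 37: shifted 0 elements -> [-1, 13, 37, 19, 37, 29]
Insert 19: shifted 1 elements -> [-1, 13, 19, 37, 37, 29]
Insert 37: shifted 0 elements -> [-1, 13, 19, 37, 37, 29]
Insert 29: shifted 2 elements -> [-1, 13, 19, 29, 37, 37]


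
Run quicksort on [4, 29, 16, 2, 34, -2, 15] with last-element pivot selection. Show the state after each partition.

Partition 1: pivot=15 at index 3 -> [4, 2, -2, 15, 34, 16, 29]
Partition 2: pivot=-2 at index 0 -> [-2, 2, 4, 15, 34, 16, 29]
Partition 3: pivot=4 at index 2 -> [-2, 2, 4, 15, 34, 16, 29]
Partition 4: pivot=29 at index 5 -> [-2, 2, 4, 15, 16, 29, 34]


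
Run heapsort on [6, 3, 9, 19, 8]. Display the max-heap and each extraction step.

Build heap: [19, 8, 9, 3, 6]
Extract 19: [9, 8, 6, 3, 19]
Extract 9: [8, 3, 6, 9, 19]
Extract 8: [6, 3, 8, 9, 19]
Extract 6: [3, 6, 8, 9, 19]


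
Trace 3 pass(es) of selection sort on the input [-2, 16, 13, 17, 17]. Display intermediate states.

Pass 1: Select minimum -2 at index 0, swap -> [-2, 16, 13, 17, 17]
Pass 2: Select minimum 13 at index 2, swap -> [-2, 13, 16, 17, 17]
Pass 3: Select minimum 16 at index 2, swap -> [-2, 13, 16, 17, 17]


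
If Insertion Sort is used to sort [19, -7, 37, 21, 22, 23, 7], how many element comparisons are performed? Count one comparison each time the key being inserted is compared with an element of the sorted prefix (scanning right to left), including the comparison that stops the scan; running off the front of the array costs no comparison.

Insert -7: 19 > -7 (shift), reached front = 1 comparison(s) -> [-7, 19, 37, 21, 22, 23, 7]
Insert 37: 19 <= 37 (stop) = 1 comparison(s) -> [-7, 19, 37, 21, 22, 23, 7]
Insert 21: 37 > 21 (shift), 19 <= 21 (stop) = 2 comparison(s) -> [-7, 19, 21, 37, 22, 23, 7]
Insert 22: 37 > 22 (shift), 21 <= 22 (stop) = 2 comparison(s) -> [-7, 19, 21, 22, 37, 23, 7]
Insert 23: 37 > 23 (shift), 22 <= 23 (stop) = 2 comparison(s) -> [-7, 19, 21, 22, 23, 37, 7]
Insert 7: 37 > 7 (shift), 23 > 7 (shift), 22 > 7 (shift), 21 > 7 (shift), 19 > 7 (shift), -7 <= 7 (stop) = 6 comparison(s) -> [-7, 7, 19, 21, 22, 23, 37]
Total comparisons: 1 + 1 + 2 + 2 + 2 + 6 = 14


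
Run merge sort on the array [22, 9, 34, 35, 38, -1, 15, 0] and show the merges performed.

Divide and conquer:
  Merge [22] + [9] -> [9, 22]
  Merge [34] + [35] -> [34, 35]
  Merge [9, 22] + [34, 35] -> [9, 22, 34, 35]
  Merge [38] + [-1] -> [-1, 38]
  Merge [15] + [0] -> [0, 15]
  Merge [-1, 38] + [0, 15] -> [-1, 0, 15, 38]
  Merge [9, 22, 34, 35] + [-1, 0, 15, 38] -> [-1, 0, 9, 15, 22, 34, 35, 38]


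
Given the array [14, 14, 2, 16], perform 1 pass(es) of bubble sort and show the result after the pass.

After pass 1: [14, 2, 14, 16] (1 swaps)
Total swaps: 1


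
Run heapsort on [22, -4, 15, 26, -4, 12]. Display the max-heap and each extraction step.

Build heap: [26, 22, 15, -4, -4, 12]
Extract 26: [22, 12, 15, -4, -4, 26]
Extract 22: [15, 12, -4, -4, 22, 26]
Extract 15: [12, -4, -4, 15, 22, 26]
Extract 12: [-4, -4, 12, 15, 22, 26]
Extract -4: [-4, -4, 12, 15, 22, 26]


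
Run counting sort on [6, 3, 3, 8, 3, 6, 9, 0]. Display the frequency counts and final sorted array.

Count array: [1, 0, 0, 3, 0, 0, 2, 0, 1, 1]
(count[i] = number of elements equal to i)
Cumulative count: [1, 1, 1, 4, 4, 4, 6, 6, 7, 8]
Sorted: [0, 3, 3, 3, 6, 6, 8, 9]


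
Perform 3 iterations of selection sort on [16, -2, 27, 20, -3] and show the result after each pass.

Pass 1: Select minimum -3 at index 4, swap -> [-3, -2, 27, 20, 16]
Pass 2: Select minimum -2 at index 1, swap -> [-3, -2, 27, 20, 16]
Pass 3: Select minimum 16 at index 4, swap -> [-3, -2, 16, 20, 27]


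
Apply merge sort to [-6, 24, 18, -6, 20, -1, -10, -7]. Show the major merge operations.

Divide and conquer:
  Merge [-6] + [24] -> [-6, 24]
  Merge [18] + [-6] -> [-6, 18]
  Merge [-6, 24] + [-6, 18] -> [-6, -6, 18, 24]
  Merge [20] + [-1] -> [-1, 20]
  Merge [-10] + [-7] -> [-10, -7]
  Merge [-1, 20] + [-10, -7] -> [-10, -7, -1, 20]
  Merge [-6, -6, 18, 24] + [-10, -7, -1, 20] -> [-10, -7, -6, -6, -1, 18, 20, 24]


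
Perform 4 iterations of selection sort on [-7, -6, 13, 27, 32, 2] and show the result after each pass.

Pass 1: Select minimum -7 at index 0, swap -> [-7, -6, 13, 27, 32, 2]
Pass 2: Select minimum -6 at index 1, swap -> [-7, -6, 13, 27, 32, 2]
Pass 3: Select minimum 2 at index 5, swap -> [-7, -6, 2, 27, 32, 13]
Pass 4: Select minimum 13 at index 5, swap -> [-7, -6, 2, 13, 32, 27]


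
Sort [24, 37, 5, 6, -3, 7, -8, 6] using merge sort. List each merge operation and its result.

Divide and conquer:
  Merge [24] + [37] -> [24, 37]
  Merge [5] + [6] -> [5, 6]
  Merge [24, 37] + [5, 6] -> [5, 6, 24, 37]
  Merge [-3] + [7] -> [-3, 7]
  Merge [-8] + [6] -> [-8, 6]
  Merge [-3, 7] + [-8, 6] -> [-8, -3, 6, 7]
  Merge [5, 6, 24, 37] + [-8, -3, 6, 7] -> [-8, -3, 5, 6, 6, 7, 24, 37]


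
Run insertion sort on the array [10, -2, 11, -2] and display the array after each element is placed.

First element 10 is already 'sorted'
Insert -2: shifted 1 elements -> [-2, 10, 11, -2]
Insert 11: shifted 0 elements -> [-2, 10, 11, -2]
Insert -2: shifted 2 elements -> [-2, -2, 10, 11]


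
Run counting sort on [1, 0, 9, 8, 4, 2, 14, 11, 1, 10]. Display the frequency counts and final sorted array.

Count array: [1, 2, 1, 0, 1, 0, 0, 0, 1, 1, 1, 1, 0, 0, 1]
(count[i] = number of elements equal to i)
Cumulative count: [1, 3, 4, 4, 5, 5, 5, 5, 6, 7, 8, 9, 9, 9, 10]
Sorted: [0, 1, 1, 2, 4, 8, 9, 10, 11, 14]


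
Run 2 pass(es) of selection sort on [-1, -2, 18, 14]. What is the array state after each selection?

Pass 1: Select minimum -2 at index 1, swap -> [-2, -1, 18, 14]
Pass 2: Select minimum -1 at index 1, swap -> [-2, -1, 18, 14]


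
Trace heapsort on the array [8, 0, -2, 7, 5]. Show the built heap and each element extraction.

Build heap: [8, 7, -2, 0, 5]
Extract 8: [7, 5, -2, 0, 8]
Extract 7: [5, 0, -2, 7, 8]
Extract 5: [0, -2, 5, 7, 8]
Extract 0: [-2, 0, 5, 7, 8]


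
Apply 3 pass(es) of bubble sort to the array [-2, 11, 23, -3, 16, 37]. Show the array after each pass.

After pass 1: [-2, 11, -3, 16, 23, 37] (2 swaps)
After pass 2: [-2, -3, 11, 16, 23, 37] (1 swaps)
After pass 3: [-3, -2, 11, 16, 23, 37] (1 swaps)
Total swaps: 4


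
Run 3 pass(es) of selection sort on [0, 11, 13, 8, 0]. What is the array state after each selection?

Pass 1: Select minimum 0 at index 0, swap -> [0, 11, 13, 8, 0]
Pass 2: Select minimum 0 at index 4, swap -> [0, 0, 13, 8, 11]
Pass 3: Select minimum 8 at index 3, swap -> [0, 0, 8, 13, 11]


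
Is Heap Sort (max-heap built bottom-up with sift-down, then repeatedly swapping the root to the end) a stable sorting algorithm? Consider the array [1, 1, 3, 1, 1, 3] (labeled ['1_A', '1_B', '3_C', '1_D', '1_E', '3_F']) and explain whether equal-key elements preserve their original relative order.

Trace Heap Sort on the labeled array (the key is the number; the letter only tracks identity):
  Build max-heap: [3_C, 1_B, 3_F, 1_D, 1_E, 1_A]
  Swap root 3_C to index 5, re-heapify first 5 -> [3_F, 1_B, 1_A, 1_D, 1_E, 3_C]
  Swap root 3_F to index 4, re-heapify first 4 -> [1_E, 1_B, 1_A, 1_D, 3_F, 3_C]
  Swap root 1_E to index 3, re-heapify first 3 -> [1_D, 1_B, 1_A, 1_E, 3_F, 3_C]
  Swap root 1_D to index 2, re-heapify first 2 -> [1_A, 1_B, 1_D, 1_E, 3_F, 3_C]
  Swap root 1_A to index 1, re-heapify first 1 -> [1_B, 1_A, 1_D, 1_E, 3_F, 3_C]
Final order: [1_B, 1_A, 1_D, 1_E, 3_F, 3_C]
Equal keys:
  value 1: originally 1_A, 1_B, 1_D, 1_E; after sorting 1_B, 1_A, 1_D, 1_E -> order changed
  value 3: originally 3_C, 3_F; after sorting 3_F, 3_C -> order changed
Equal keys were reordered, so Heap Sort is not stable: heap construction and root-to-end swaps move elements without regard to the original order of equal keys. (One such input is enough; an unstable sort may happen to preserve order on other inputs, but it gives no guarantee.)
Answer: Not stable


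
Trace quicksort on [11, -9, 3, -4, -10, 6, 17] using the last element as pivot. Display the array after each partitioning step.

Partition 1: pivot=17 at index 6 -> [11, -9, 3, -4, -10, 6, 17]
Partition 2: pivot=6 at index 4 -> [-9, 3, -4, -10, 6, 11, 17]
Partition 3: pivot=-10 at index 0 -> [-10, 3, -4, -9, 6, 11, 17]
Partition 4: pivot=-9 at index 1 -> [-10, -9, -4, 3, 6, 11, 17]
Partition 5: pivot=3 at index 3 -> [-10, -9, -4, 3, 6, 11, 17]


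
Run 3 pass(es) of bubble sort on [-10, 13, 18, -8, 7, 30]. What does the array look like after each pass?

After pass 1: [-10, 13, -8, 7, 18, 30] (2 swaps)
After pass 2: [-10, -8, 7, 13, 18, 30] (2 swaps)
After pass 3: [-10, -8, 7, 13, 18, 30] (0 swaps)
Total swaps: 4


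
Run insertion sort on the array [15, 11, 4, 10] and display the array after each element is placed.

First element 15 is already 'sorted'
Insert 11: shifted 1 elements -> [11, 15, 4, 10]
Insert 4: shifted 2 elements -> [4, 11, 15, 10]
Insert 10: shifted 2 elements -> [4, 10, 11, 15]


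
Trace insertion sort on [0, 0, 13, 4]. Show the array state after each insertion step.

First element 0 is already 'sorted'
Insert 0: shifted 0 elements -> [0, 0, 13, 4]
Insert 13: shifted 0 elements -> [0, 0, 13, 4]
Insert 4: shifted 1 elements -> [0, 0, 4, 13]


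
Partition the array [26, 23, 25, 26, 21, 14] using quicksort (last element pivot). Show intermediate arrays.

Partition 1: pivot=14 at index 0 -> [14, 23, 25, 26, 21, 26]
Partition 2: pivot=26 at index 5 -> [14, 23, 25, 26, 21, 26]
Partition 3: pivot=21 at index 1 -> [14, 21, 25, 26, 23, 26]
Partition 4: pivot=23 at index 2 -> [14, 21, 23, 26, 25, 26]
Partition 5: pivot=25 at index 3 -> [14, 21, 23, 25, 26, 26]


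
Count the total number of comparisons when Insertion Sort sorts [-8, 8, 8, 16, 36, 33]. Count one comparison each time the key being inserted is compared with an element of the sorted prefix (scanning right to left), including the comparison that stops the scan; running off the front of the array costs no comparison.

Insert 8: -8 <= 8 (stop) = 1 comparison(s) -> [-8, 8, 8, 16, 36, 33]
Insert 8: 8 <= 8 (stop) = 1 comparison(s) -> [-8, 8, 8, 16, 36, 33]
Insert 16: 8 <= 16 (stop) = 1 comparison(s) -> [-8, 8, 8, 16, 36, 33]
Insert 36: 16 <= 36 (stop) = 1 comparison(s) -> [-8, 8, 8, 16, 36, 33]
Insert 33: 36 > 33 (shift), 16 <= 33 (stop) = 2 comparison(s) -> [-8, 8, 8, 16, 33, 36]
Total comparisons: 1 + 1 + 1 + 1 + 2 = 6


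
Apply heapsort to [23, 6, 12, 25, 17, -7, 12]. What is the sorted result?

Build heap: [25, 23, 12, 6, 17, -7, 12]
Extract 25: [23, 17, 12, 6, 12, -7, 25]
Extract 23: [17, 12, 12, 6, -7, 23, 25]
Extract 17: [12, 6, 12, -7, 17, 23, 25]
Extract 12: [12, 6, -7, 12, 17, 23, 25]
Extract 12: [6, -7, 12, 12, 17, 23, 25]
Extract 6: [-7, 6, 12, 12, 17, 23, 25]


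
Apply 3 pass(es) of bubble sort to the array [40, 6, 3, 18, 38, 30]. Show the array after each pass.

After pass 1: [6, 3, 18, 38, 30, 40] (5 swaps)
After pass 2: [3, 6, 18, 30, 38, 40] (2 swaps)
After pass 3: [3, 6, 18, 30, 38, 40] (0 swaps)
Total swaps: 7


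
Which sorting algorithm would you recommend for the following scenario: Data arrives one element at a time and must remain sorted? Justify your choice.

Best choice: Insertion sort
Reason: Insertion sort naturally handles online/streaming input by inserting each new element into sorted position


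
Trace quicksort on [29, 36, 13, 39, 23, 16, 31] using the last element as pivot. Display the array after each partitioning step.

Partition 1: pivot=31 at index 4 -> [29, 13, 23, 16, 31, 39, 36]
Partition 2: pivot=16 at index 1 -> [13, 16, 23, 29, 31, 39, 36]
Partition 3: pivot=29 at index 3 -> [13, 16, 23, 29, 31, 39, 36]
Partition 4: pivot=36 at index 5 -> [13, 16, 23, 29, 31, 36, 39]


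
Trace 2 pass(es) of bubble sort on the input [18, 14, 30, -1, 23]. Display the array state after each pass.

After pass 1: [14, 18, -1, 23, 30] (3 swaps)
After pass 2: [14, -1, 18, 23, 30] (1 swaps)
Total swaps: 4


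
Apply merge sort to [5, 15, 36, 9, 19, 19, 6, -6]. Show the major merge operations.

Divide and conquer:
  Merge [5] + [15] -> [5, 15]
  Merge [36] + [9] -> [9, 36]
  Merge [5, 15] + [9, 36] -> [5, 9, 15, 36]
  Merge [19] + [19] -> [19, 19]
  Merge [6] + [-6] -> [-6, 6]
  Merge [19, 19] + [-6, 6] -> [-6, 6, 19, 19]
  Merge [5, 9, 15, 36] + [-6, 6, 19, 19] -> [-6, 5, 6, 9, 15, 19, 19, 36]


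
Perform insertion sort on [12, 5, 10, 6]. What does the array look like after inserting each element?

First element 12 is already 'sorted'
Insert 5: shifted 1 elements -> [5, 12, 10, 6]
Insert 10: shifted 1 elements -> [5, 10, 12, 6]
Insert 6: shifted 2 elements -> [5, 6, 10, 12]


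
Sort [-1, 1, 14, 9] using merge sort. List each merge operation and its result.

Divide and conquer:
  Merge [-1] + [1] -> [-1, 1]
  Merge [14] + [9] -> [9, 14]
  Merge [-1, 1] + [9, 14] -> [-1, 1, 9, 14]


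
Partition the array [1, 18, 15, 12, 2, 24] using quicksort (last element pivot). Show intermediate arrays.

Partition 1: pivot=24 at index 5 -> [1, 18, 15, 12, 2, 24]
Partition 2: pivot=2 at index 1 -> [1, 2, 15, 12, 18, 24]
Partition 3: pivot=18 at index 4 -> [1, 2, 15, 12, 18, 24]
Partition 4: pivot=12 at index 2 -> [1, 2, 12, 15, 18, 24]


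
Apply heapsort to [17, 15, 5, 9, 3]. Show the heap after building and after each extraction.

Build heap: [17, 15, 5, 9, 3]
Extract 17: [15, 9, 5, 3, 17]
Extract 15: [9, 3, 5, 15, 17]
Extract 9: [5, 3, 9, 15, 17]
Extract 5: [3, 5, 9, 15, 17]


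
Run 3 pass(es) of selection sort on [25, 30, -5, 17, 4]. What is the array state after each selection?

Pass 1: Select minimum -5 at index 2, swap -> [-5, 30, 25, 17, 4]
Pass 2: Select minimum 4 at index 4, swap -> [-5, 4, 25, 17, 30]
Pass 3: Select minimum 17 at index 3, swap -> [-5, 4, 17, 25, 30]


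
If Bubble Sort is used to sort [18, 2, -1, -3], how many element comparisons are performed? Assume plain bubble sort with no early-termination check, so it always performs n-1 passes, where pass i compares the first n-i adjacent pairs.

Pass 1: compare adjacent pairs (0,1)..(2,3) = 3 comparison(s), 3 swap(s) -> [2, -1, -3, 18]
Pass 2: compare adjacent pairs (0,1)..(1,2) = 2 comparison(s), 2 swap(s) -> [-1, -3, 2, 18]
Pass 3: compare adjacent pairs (0,1)..(0,1) = 1 comparison(s), 1 swap(s) -> [-3, -1, 2, 18]
Total comparisons: 3 + 2 + 1 = 6


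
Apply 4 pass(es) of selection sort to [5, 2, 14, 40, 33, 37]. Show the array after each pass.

Pass 1: Select minimum 2 at index 1, swap -> [2, 5, 14, 40, 33, 37]
Pass 2: Select minimum 5 at index 1, swap -> [2, 5, 14, 40, 33, 37]
Pass 3: Select minimum 14 at index 2, swap -> [2, 5, 14, 40, 33, 37]
Pass 4: Select minimum 33 at index 4, swap -> [2, 5, 14, 33, 40, 37]


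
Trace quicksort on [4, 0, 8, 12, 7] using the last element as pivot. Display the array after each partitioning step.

Partition 1: pivot=7 at index 2 -> [4, 0, 7, 12, 8]
Partition 2: pivot=0 at index 0 -> [0, 4, 7, 12, 8]
Partition 3: pivot=8 at index 3 -> [0, 4, 7, 8, 12]


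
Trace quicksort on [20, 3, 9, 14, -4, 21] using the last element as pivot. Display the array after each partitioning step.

Partition 1: pivot=21 at index 5 -> [20, 3, 9, 14, -4, 21]
Partition 2: pivot=-4 at index 0 -> [-4, 3, 9, 14, 20, 21]
Partition 3: pivot=20 at index 4 -> [-4, 3, 9, 14, 20, 21]
Partition 4: pivot=14 at index 3 -> [-4, 3, 9, 14, 20, 21]
Partition 5: pivot=9 at index 2 -> [-4, 3, 9, 14, 20, 21]


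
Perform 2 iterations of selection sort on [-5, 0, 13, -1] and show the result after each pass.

Pass 1: Select minimum -5 at index 0, swap -> [-5, 0, 13, -1]
Pass 2: Select minimum -1 at index 3, swap -> [-5, -1, 13, 0]


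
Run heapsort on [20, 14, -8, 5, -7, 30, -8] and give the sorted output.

Build heap: [30, 14, 20, 5, -7, -8, -8]
Extract 30: [20, 14, -8, 5, -7, -8, 30]
Extract 20: [14, 5, -8, -8, -7, 20, 30]
Extract 14: [5, -7, -8, -8, 14, 20, 30]
Extract 5: [-7, -8, -8, 5, 14, 20, 30]
Extract -7: [-8, -8, -7, 5, 14, 20, 30]
Extract -8: [-8, -8, -7, 5, 14, 20, 30]


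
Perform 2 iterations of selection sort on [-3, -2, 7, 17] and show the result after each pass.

Pass 1: Select minimum -3 at index 0, swap -> [-3, -2, 7, 17]
Pass 2: Select minimum -2 at index 1, swap -> [-3, -2, 7, 17]


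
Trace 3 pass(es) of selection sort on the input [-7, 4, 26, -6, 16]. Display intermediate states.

Pass 1: Select minimum -7 at index 0, swap -> [-7, 4, 26, -6, 16]
Pass 2: Select minimum -6 at index 3, swap -> [-7, -6, 26, 4, 16]
Pass 3: Select minimum 4 at index 3, swap -> [-7, -6, 4, 26, 16]


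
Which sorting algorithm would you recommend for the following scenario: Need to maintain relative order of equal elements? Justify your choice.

Best choice: Merge sort or Insertion sort
Reason: Both are stable; quicksort and heapsort are not stable


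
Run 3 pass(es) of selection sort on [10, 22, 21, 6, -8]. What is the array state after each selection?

Pass 1: Select minimum -8 at index 4, swap -> [-8, 22, 21, 6, 10]
Pass 2: Select minimum 6 at index 3, swap -> [-8, 6, 21, 22, 10]
Pass 3: Select minimum 10 at index 4, swap -> [-8, 6, 10, 22, 21]


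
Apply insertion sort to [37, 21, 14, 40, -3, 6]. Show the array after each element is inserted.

First element 37 is already 'sorted'
Insert 21: shifted 1 elements -> [21, 37, 14, 40, -3, 6]
Insert 14: shifted 2 elements -> [14, 21, 37, 40, -3, 6]
Insert 40: shifted 0 elements -> [14, 21, 37, 40, -3, 6]
Insert -3: shifted 4 elements -> [-3, 14, 21, 37, 40, 6]
Insert 6: shifted 4 elements -> [-3, 6, 14, 21, 37, 40]


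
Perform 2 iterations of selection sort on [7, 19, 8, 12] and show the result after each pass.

Pass 1: Select minimum 7 at index 0, swap -> [7, 19, 8, 12]
Pass 2: Select minimum 8 at index 2, swap -> [7, 8, 19, 12]


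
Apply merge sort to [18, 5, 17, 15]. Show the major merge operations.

Divide and conquer:
  Merge [18] + [5] -> [5, 18]
  Merge [17] + [15] -> [15, 17]
  Merge [5, 18] + [15, 17] -> [5, 15, 17, 18]


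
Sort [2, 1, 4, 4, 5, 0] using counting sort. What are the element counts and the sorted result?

Count array: [1, 1, 1, 0, 2, 1]
(count[i] = number of elements equal to i)
Cumulative count: [1, 2, 3, 3, 5, 6]
Sorted: [0, 1, 2, 4, 4, 5]


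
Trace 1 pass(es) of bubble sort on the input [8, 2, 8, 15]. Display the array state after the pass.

After pass 1: [2, 8, 8, 15] (1 swaps)
Total swaps: 1


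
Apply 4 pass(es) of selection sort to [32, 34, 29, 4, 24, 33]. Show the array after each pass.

Pass 1: Select minimum 4 at index 3, swap -> [4, 34, 29, 32, 24, 33]
Pass 2: Select minimum 24 at index 4, swap -> [4, 24, 29, 32, 34, 33]
Pass 3: Select minimum 29 at index 2, swap -> [4, 24, 29, 32, 34, 33]
Pass 4: Select minimum 32 at index 3, swap -> [4, 24, 29, 32, 34, 33]


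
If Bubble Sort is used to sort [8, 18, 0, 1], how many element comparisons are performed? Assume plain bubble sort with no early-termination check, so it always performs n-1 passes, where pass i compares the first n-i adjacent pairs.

Pass 1: compare adjacent pairs (0,1)..(2,3) = 3 comparison(s), 2 swap(s) -> [8, 0, 1, 18]
Pass 2: compare adjacent pairs (0,1)..(1,2) = 2 comparison(s), 2 swap(s) -> [0, 1, 8, 18]
Pass 3: compare adjacent pairs (0,1)..(0,1) = 1 comparison(s), 0 swap(s) -> [0, 1, 8, 18]
Total comparisons: 3 + 2 + 1 = 6


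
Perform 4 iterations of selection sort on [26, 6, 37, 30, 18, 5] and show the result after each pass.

Pass 1: Select minimum 5 at index 5, swap -> [5, 6, 37, 30, 18, 26]
Pass 2: Select minimum 6 at index 1, swap -> [5, 6, 37, 30, 18, 26]
Pass 3: Select minimum 18 at index 4, swap -> [5, 6, 18, 30, 37, 26]
Pass 4: Select minimum 26 at index 5, swap -> [5, 6, 18, 26, 37, 30]


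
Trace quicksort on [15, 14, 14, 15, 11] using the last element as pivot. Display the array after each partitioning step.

Partition 1: pivot=11 at index 0 -> [11, 14, 14, 15, 15]
Partition 2: pivot=15 at index 4 -> [11, 14, 14, 15, 15]
Partition 3: pivot=15 at index 3 -> [11, 14, 14, 15, 15]
Partition 4: pivot=14 at index 2 -> [11, 14, 14, 15, 15]


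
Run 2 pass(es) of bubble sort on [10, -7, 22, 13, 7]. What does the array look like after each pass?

After pass 1: [-7, 10, 13, 7, 22] (3 swaps)
After pass 2: [-7, 10, 7, 13, 22] (1 swaps)
Total swaps: 4


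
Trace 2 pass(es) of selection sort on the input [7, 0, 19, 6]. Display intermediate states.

Pass 1: Select minimum 0 at index 1, swap -> [0, 7, 19, 6]
Pass 2: Select minimum 6 at index 3, swap -> [0, 6, 19, 7]


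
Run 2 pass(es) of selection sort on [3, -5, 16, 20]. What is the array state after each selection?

Pass 1: Select minimum -5 at index 1, swap -> [-5, 3, 16, 20]
Pass 2: Select minimum 3 at index 1, swap -> [-5, 3, 16, 20]


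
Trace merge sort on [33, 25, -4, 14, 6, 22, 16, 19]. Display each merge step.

Divide and conquer:
  Merge [33] + [25] -> [25, 33]
  Merge [-4] + [14] -> [-4, 14]
  Merge [25, 33] + [-4, 14] -> [-4, 14, 25, 33]
  Merge [6] + [22] -> [6, 22]
  Merge [16] + [19] -> [16, 19]
  Merge [6, 22] + [16, 19] -> [6, 16, 19, 22]
  Merge [-4, 14, 25, 33] + [6, 16, 19, 22] -> [-4, 6, 14, 16, 19, 22, 25, 33]


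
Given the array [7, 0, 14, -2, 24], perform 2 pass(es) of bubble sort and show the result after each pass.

After pass 1: [0, 7, -2, 14, 24] (2 swaps)
After pass 2: [0, -2, 7, 14, 24] (1 swaps)
Total swaps: 3


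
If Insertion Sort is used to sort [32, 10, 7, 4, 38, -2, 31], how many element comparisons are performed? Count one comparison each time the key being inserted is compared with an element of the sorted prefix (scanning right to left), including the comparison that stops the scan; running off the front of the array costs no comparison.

Insert 10: 32 > 10 (shift), reached front = 1 comparison(s) -> [10, 32, 7, 4, 38, -2, 31]
Insert 7: 32 > 7 (shift), 10 > 7 (shift), reached front = 2 comparison(s) -> [7, 10, 32, 4, 38, -2, 31]
Insert 4: 32 > 4 (shift), 10 > 4 (shift), 7 > 4 (shift), reached front = 3 comparison(s) -> [4, 7, 10, 32, 38, -2, 31]
Insert 38: 32 <= 38 (stop) = 1 comparison(s) -> [4, 7, 10, 32, 38, -2, 31]
Insert -2: 38 > -2 (shift), 32 > -2 (shift), 10 > -2 (shift), 7 > -2 (shift), 4 > -2 (shift), reached front = 5 comparison(s) -> [-2, 4, 7, 10, 32, 38, 31]
Insert 31: 38 > 31 (shift), 32 > 31 (shift), 10 <= 31 (stop) = 3 comparison(s) -> [-2, 4, 7, 10, 31, 32, 38]
Total comparisons: 1 + 2 + 3 + 1 + 5 + 3 = 15


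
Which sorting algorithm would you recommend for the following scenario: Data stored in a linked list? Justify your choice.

Best choice: Merge sort
Reason: Merge sort doesn't require random access; can be done in O(1) extra space for linked lists


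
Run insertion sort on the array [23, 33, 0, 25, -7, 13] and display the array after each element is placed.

First element 23 is already 'sorted'
Insert 33: shifted 0 elements -> [23, 33, 0, 25, -7, 13]
Insert 0: shifted 2 elements -> [0, 23, 33, 25, -7, 13]
Insert 25: shifted 1 elements -> [0, 23, 25, 33, -7, 13]
Insert -7: shifted 4 elements -> [-7, 0, 23, 25, 33, 13]
Insert 13: shifted 3 elements -> [-7, 0, 13, 23, 25, 33]


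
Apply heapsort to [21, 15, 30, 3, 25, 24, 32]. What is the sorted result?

Build heap: [32, 25, 30, 3, 15, 24, 21]
Extract 32: [30, 25, 24, 3, 15, 21, 32]
Extract 30: [25, 21, 24, 3, 15, 30, 32]
Extract 25: [24, 21, 15, 3, 25, 30, 32]
Extract 24: [21, 3, 15, 24, 25, 30, 32]
Extract 21: [15, 3, 21, 24, 25, 30, 32]
Extract 15: [3, 15, 21, 24, 25, 30, 32]


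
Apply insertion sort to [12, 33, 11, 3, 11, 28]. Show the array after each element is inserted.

First element 12 is already 'sorted'
Insert 33: shifted 0 elements -> [12, 33, 11, 3, 11, 28]
Insert 11: shifted 2 elements -> [11, 12, 33, 3, 11, 28]
Insert 3: shifted 3 elements -> [3, 11, 12, 33, 11, 28]
Insert 11: shifted 2 elements -> [3, 11, 11, 12, 33, 28]
Insert 28: shifted 1 elements -> [3, 11, 11, 12, 28, 33]


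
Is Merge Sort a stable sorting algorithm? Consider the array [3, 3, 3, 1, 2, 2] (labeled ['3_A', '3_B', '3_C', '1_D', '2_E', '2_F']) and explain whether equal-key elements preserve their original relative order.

Trace Merge Sort on the labeled array (the key is the number; the letter only tracks identity):
  Merge [3_B] + [3_C] -> [3_B, 3_C]
  Merge [3_A] + [3_B, 3_C] -> [3_A, 3_B, 3_C]
  Merge [2_E] + [2_F] -> [2_E, 2_F]
  Merge [1_D] + [2_E, 2_F] -> [1_D, 2_E, 2_F]
  Merge [3_A, 3_B, 3_C] + [1_D, 2_E, 2_F] -> [1_D, 2_E, 2_F, 3_A, 3_B, 3_C]
Final order: [1_D, 2_E, 2_F, 3_A, 3_B, 3_C]
Equal keys:
  value 2: originally 2_E, 2_F; after sorting 2_E, 2_F -> order preserved
  value 3: originally 3_A, 3_B, 3_C; after sorting 3_A, 3_B, 3_C -> order preserved
All equal keys kept their original relative order. Merge Sort is stable: when the heads of the two halves are equal the merge takes from the left half first.
Answer: Stable


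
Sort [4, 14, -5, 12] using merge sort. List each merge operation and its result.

Divide and conquer:
  Merge [4] + [14] -> [4, 14]
  Merge [-5] + [12] -> [-5, 12]
  Merge [4, 14] + [-5, 12] -> [-5, 4, 12, 14]


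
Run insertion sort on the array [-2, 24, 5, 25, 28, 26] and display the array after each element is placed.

First element -2 is already 'sorted'
Insert 24: shifted 0 elements -> [-2, 24, 5, 25, 28, 26]
Insert 5: shifted 1 elements -> [-2, 5, 24, 25, 28, 26]
Insert 25: shifted 0 elements -> [-2, 5, 24, 25, 28, 26]
Insert 28: shifted 0 elements -> [-2, 5, 24, 25, 28, 26]
Insert 26: shifted 1 elements -> [-2, 5, 24, 25, 26, 28]


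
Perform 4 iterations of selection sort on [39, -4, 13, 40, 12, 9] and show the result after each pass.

Pass 1: Select minimum -4 at index 1, swap -> [-4, 39, 13, 40, 12, 9]
Pass 2: Select minimum 9 at index 5, swap -> [-4, 9, 13, 40, 12, 39]
Pass 3: Select minimum 12 at index 4, swap -> [-4, 9, 12, 40, 13, 39]
Pass 4: Select minimum 13 at index 4, swap -> [-4, 9, 12, 13, 40, 39]


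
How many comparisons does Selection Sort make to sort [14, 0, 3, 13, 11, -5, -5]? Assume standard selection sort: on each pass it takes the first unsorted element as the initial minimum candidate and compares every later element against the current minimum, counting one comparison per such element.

Pass 1: scan indices 1..6 for the minimum = 6 comparison(s); min is -5, place at index 0 -> [-5, 0, 3, 13, 11, 14, -5]
Pass 2: scan indices 2..6 for the minimum = 5 comparison(s); min is -5, place at index 1 -> [-5, -5, 3, 13, 11, 14, 0]
Pass 3: scan indices 3..6 for the minimum = 4 comparison(s); min is 0, place at index 2 -> [-5, -5, 0, 13, 11, 14, 3]
Pass 4: scan indices 4..6 for the minimum = 3 comparison(s); min is 3, place at index 3 -> [-5, -5, 0, 3, 11, 14, 13]
Pass 5: scan indices 5..6 for the minimum = 2 comparison(s); min is 11, place at index 4 -> [-5, -5, 0, 3, 11, 14, 13]
Pass 6: scan indices 6..6 for the minimum = 1 comparison(s); min is 13, place at index 5 -> [-5, -5, 0, 3, 11, 13, 14]
Selection sort always scans the whole unsorted suffix, so the count is (n-1) + (n-2) + ... + 1 = n(n-1)/2 = 7*6/2 = 21 regardless of the input order.
Total comparisons: 6 + 5 + 4 + 3 + 2 + 1 = 21


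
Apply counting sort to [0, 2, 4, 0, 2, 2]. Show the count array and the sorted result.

Count array: [2, 0, 3, 0, 1]
(count[i] = number of elements equal to i)
Cumulative count: [2, 2, 5, 5, 6]
Sorted: [0, 0, 2, 2, 2, 4]


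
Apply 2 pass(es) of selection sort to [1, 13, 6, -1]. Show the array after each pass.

Pass 1: Select minimum -1 at index 3, swap -> [-1, 13, 6, 1]
Pass 2: Select minimum 1 at index 3, swap -> [-1, 1, 6, 13]


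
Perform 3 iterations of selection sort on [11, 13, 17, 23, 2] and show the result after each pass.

Pass 1: Select minimum 2 at index 4, swap -> [2, 13, 17, 23, 11]
Pass 2: Select minimum 11 at index 4, swap -> [2, 11, 17, 23, 13]
Pass 3: Select minimum 13 at index 4, swap -> [2, 11, 13, 23, 17]


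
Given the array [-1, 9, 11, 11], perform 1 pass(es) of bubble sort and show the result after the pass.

After pass 1: [-1, 9, 11, 11] (0 swaps)
Total swaps: 0


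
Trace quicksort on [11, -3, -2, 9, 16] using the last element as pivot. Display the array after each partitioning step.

Partition 1: pivot=16 at index 4 -> [11, -3, -2, 9, 16]
Partition 2: pivot=9 at index 2 -> [-3, -2, 9, 11, 16]
Partition 3: pivot=-2 at index 1 -> [-3, -2, 9, 11, 16]


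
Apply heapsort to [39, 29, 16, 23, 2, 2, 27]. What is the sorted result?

Build heap: [39, 29, 27, 23, 2, 2, 16]
Extract 39: [29, 23, 27, 16, 2, 2, 39]
Extract 29: [27, 23, 2, 16, 2, 29, 39]
Extract 27: [23, 16, 2, 2, 27, 29, 39]
Extract 23: [16, 2, 2, 23, 27, 29, 39]
Extract 16: [2, 2, 16, 23, 27, 29, 39]
Extract 2: [2, 2, 16, 23, 27, 29, 39]


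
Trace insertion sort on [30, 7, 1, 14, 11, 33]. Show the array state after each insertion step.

First element 30 is already 'sorted'
Insert 7: shifted 1 elements -> [7, 30, 1, 14, 11, 33]
Insert 1: shifted 2 elements -> [1, 7, 30, 14, 11, 33]
Insert 14: shifted 1 elements -> [1, 7, 14, 30, 11, 33]
Insert 11: shifted 2 elements -> [1, 7, 11, 14, 30, 33]
Insert 33: shifted 0 elements -> [1, 7, 11, 14, 30, 33]


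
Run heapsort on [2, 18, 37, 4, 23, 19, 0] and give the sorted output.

Build heap: [37, 23, 19, 4, 18, 2, 0]
Extract 37: [23, 18, 19, 4, 0, 2, 37]
Extract 23: [19, 18, 2, 4, 0, 23, 37]
Extract 19: [18, 4, 2, 0, 19, 23, 37]
Extract 18: [4, 0, 2, 18, 19, 23, 37]
Extract 4: [2, 0, 4, 18, 19, 23, 37]
Extract 2: [0, 2, 4, 18, 19, 23, 37]


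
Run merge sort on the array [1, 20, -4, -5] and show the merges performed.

Divide and conquer:
  Merge [1] + [20] -> [1, 20]
  Merge [-4] + [-5] -> [-5, -4]
  Merge [1, 20] + [-5, -4] -> [-5, -4, 1, 20]


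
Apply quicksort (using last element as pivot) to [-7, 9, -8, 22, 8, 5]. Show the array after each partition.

Partition 1: pivot=5 at index 2 -> [-7, -8, 5, 22, 8, 9]
Partition 2: pivot=-8 at index 0 -> [-8, -7, 5, 22, 8, 9]
Partition 3: pivot=9 at index 4 -> [-8, -7, 5, 8, 9, 22]


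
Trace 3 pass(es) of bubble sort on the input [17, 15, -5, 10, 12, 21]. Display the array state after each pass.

After pass 1: [15, -5, 10, 12, 17, 21] (4 swaps)
After pass 2: [-5, 10, 12, 15, 17, 21] (3 swaps)
After pass 3: [-5, 10, 12, 15, 17, 21] (0 swaps)
Total swaps: 7


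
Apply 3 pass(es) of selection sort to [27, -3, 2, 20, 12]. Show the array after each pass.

Pass 1: Select minimum -3 at index 1, swap -> [-3, 27, 2, 20, 12]
Pass 2: Select minimum 2 at index 2, swap -> [-3, 2, 27, 20, 12]
Pass 3: Select minimum 12 at index 4, swap -> [-3, 2, 12, 20, 27]


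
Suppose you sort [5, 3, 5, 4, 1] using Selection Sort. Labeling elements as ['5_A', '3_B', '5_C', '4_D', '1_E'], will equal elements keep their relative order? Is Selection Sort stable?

Trace Selection Sort on the labeled array (the key is the number; the letter only tracks identity):
  Pass 1: minimum of unsorted part is 1_E at index 4; swap it with 5_A at index 0 -> [1_E, 3_B, 5_C, 4_D, 5_A]
  Pass 2: minimum 3_B is already at index 1; no swap -> [1_E, 3_B, 5_C, 4_D, 5_A]
  Pass 3: minimum of unsorted part is 4_D at index 3; swap it with 5_C at index 2 -> [1_E, 3_B, 4_D, 5_C, 5_A]
  Pass 4: minimum 5_C is already at index 3; no swap -> [1_E, 3_B, 4_D, 5_C, 5_A]
Final order: [1_E, 3_B, 4_D, 5_C, 5_A]
Equal keys:
  value 5: originally 5_A, 5_C; after sorting 5_C, 5_A -> order changed
Equal keys were reordered, so Selection Sort is not stable: the long-range swap that moves the minimum into place can carry an element past an equal key. (One such input is enough; an unstable sort may happen to preserve order on other inputs, but it gives no guarantee.)
Answer: Not stable


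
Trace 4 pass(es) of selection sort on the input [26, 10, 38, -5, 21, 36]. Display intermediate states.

Pass 1: Select minimum -5 at index 3, swap -> [-5, 10, 38, 26, 21, 36]
Pass 2: Select minimum 10 at index 1, swap -> [-5, 10, 38, 26, 21, 36]
Pass 3: Select minimum 21 at index 4, swap -> [-5, 10, 21, 26, 38, 36]
Pass 4: Select minimum 26 at index 3, swap -> [-5, 10, 21, 26, 38, 36]


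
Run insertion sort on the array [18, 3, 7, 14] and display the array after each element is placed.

First element 18 is already 'sorted'
Insert 3: shifted 1 elements -> [3, 18, 7, 14]
Insert 7: shifted 1 elements -> [3, 7, 18, 14]
Insert 14: shifted 1 elements -> [3, 7, 14, 18]


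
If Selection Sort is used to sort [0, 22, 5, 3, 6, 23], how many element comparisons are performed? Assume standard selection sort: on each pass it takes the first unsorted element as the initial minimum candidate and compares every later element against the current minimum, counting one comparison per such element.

Pass 1: scan indices 1..5 for the minimum = 5 comparison(s); min is 0, place at index 0 -> [0, 22, 5, 3, 6, 23]
Pass 2: scan indices 2..5 for the minimum = 4 comparison(s); min is 3, place at index 1 -> [0, 3, 5, 22, 6, 23]
Pass 3: scan indices 3..5 for the minimum = 3 comparison(s); min is 5, place at index 2 -> [0, 3, 5, 22, 6, 23]
Pass 4: scan indices 4..5 for the minimum = 2 comparison(s); min is 6, place at index 3 -> [0, 3, 5, 6, 22, 23]
Pass 5: scan indices 5..5 for the minimum = 1 comparison(s); min is 22, place at index 4 -> [0, 3, 5, 6, 22, 23]
Selection sort always scans the whole unsorted suffix, so the count is (n-1) + (n-2) + ... + 1 = n(n-1)/2 = 6*5/2 = 15 regardless of the input order.
Total comparisons: 5 + 4 + 3 + 2 + 1 = 15


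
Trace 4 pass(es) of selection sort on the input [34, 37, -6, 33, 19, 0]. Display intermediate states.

Pass 1: Select minimum -6 at index 2, swap -> [-6, 37, 34, 33, 19, 0]
Pass 2: Select minimum 0 at index 5, swap -> [-6, 0, 34, 33, 19, 37]
Pass 3: Select minimum 19 at index 4, swap -> [-6, 0, 19, 33, 34, 37]
Pass 4: Select minimum 33 at index 3, swap -> [-6, 0, 19, 33, 34, 37]


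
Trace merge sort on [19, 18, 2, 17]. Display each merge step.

Divide and conquer:
  Merge [19] + [18] -> [18, 19]
  Merge [2] + [17] -> [2, 17]
  Merge [18, 19] + [2, 17] -> [2, 17, 18, 19]


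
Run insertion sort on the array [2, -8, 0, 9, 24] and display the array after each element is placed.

First element 2 is already 'sorted'
Insert -8: shifted 1 elements -> [-8, 2, 0, 9, 24]
Insert 0: shifted 1 elements -> [-8, 0, 2, 9, 24]
Insert 9: shifted 0 elements -> [-8, 0, 2, 9, 24]
Insert 24: shifted 0 elements -> [-8, 0, 2, 9, 24]


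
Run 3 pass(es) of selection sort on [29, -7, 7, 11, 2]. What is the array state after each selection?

Pass 1: Select minimum -7 at index 1, swap -> [-7, 29, 7, 11, 2]
Pass 2: Select minimum 2 at index 4, swap -> [-7, 2, 7, 11, 29]
Pass 3: Select minimum 7 at index 2, swap -> [-7, 2, 7, 11, 29]


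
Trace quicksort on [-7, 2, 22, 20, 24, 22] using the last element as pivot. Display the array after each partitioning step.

Partition 1: pivot=22 at index 4 -> [-7, 2, 22, 20, 22, 24]
Partition 2: pivot=20 at index 2 -> [-7, 2, 20, 22, 22, 24]
Partition 3: pivot=2 at index 1 -> [-7, 2, 20, 22, 22, 24]


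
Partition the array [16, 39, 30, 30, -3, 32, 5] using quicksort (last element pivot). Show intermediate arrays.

Partition 1: pivot=5 at index 1 -> [-3, 5, 30, 30, 16, 32, 39]
Partition 2: pivot=39 at index 6 -> [-3, 5, 30, 30, 16, 32, 39]
Partition 3: pivot=32 at index 5 -> [-3, 5, 30, 30, 16, 32, 39]
Partition 4: pivot=16 at index 2 -> [-3, 5, 16, 30, 30, 32, 39]
Partition 5: pivot=30 at index 4 -> [-3, 5, 16, 30, 30, 32, 39]


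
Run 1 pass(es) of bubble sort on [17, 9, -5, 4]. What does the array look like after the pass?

After pass 1: [9, -5, 4, 17] (3 swaps)
Total swaps: 3


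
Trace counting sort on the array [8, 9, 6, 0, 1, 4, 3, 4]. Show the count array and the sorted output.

Count array: [1, 1, 0, 1, 2, 0, 1, 0, 1, 1]
(count[i] = number of elements equal to i)
Cumulative count: [1, 2, 2, 3, 5, 5, 6, 6, 7, 8]
Sorted: [0, 1, 3, 4, 4, 6, 8, 9]


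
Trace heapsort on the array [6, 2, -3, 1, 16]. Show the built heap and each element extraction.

Build heap: [16, 6, -3, 1, 2]
Extract 16: [6, 2, -3, 1, 16]
Extract 6: [2, 1, -3, 6, 16]
Extract 2: [1, -3, 2, 6, 16]
Extract 1: [-3, 1, 2, 6, 16]


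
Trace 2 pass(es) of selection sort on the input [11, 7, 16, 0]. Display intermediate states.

Pass 1: Select minimum 0 at index 3, swap -> [0, 7, 16, 11]
Pass 2: Select minimum 7 at index 1, swap -> [0, 7, 16, 11]


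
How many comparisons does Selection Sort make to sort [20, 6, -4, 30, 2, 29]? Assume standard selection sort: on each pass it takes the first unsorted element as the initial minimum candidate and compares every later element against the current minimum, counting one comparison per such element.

Pass 1: scan indices 1..5 for the minimum = 5 comparison(s); min is -4, place at index 0 -> [-4, 6, 20, 30, 2, 29]
Pass 2: scan indices 2..5 for the minimum = 4 comparison(s); min is 2, place at index 1 -> [-4, 2, 20, 30, 6, 29]
Pass 3: scan indices 3..5 for the minimum = 3 comparison(s); min is 6, place at index 2 -> [-4, 2, 6, 30, 20, 29]
Pass 4: scan indices 4..5 for the minimum = 2 comparison(s); min is 20, place at index 3 -> [-4, 2, 6, 20, 30, 29]
Pass 5: scan indices 5..5 for the minimum = 1 comparison(s); min is 29, place at index 4 -> [-4, 2, 6, 20, 29, 30]
Selection sort always scans the whole unsorted suffix, so the count is (n-1) + (n-2) + ... + 1 = n(n-1)/2 = 6*5/2 = 15 regardless of the input order.
Total comparisons: 5 + 4 + 3 + 2 + 1 = 15


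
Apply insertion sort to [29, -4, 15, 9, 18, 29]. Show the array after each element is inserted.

First element 29 is already 'sorted'
Insert -4: shifted 1 elements -> [-4, 29, 15, 9, 18, 29]
Insert 15: shifted 1 elements -> [-4, 15, 29, 9, 18, 29]
Insert 9: shifted 2 elements -> [-4, 9, 15, 29, 18, 29]
Insert 18: shifted 1 elements -> [-4, 9, 15, 18, 29, 29]
Insert 29: shifted 0 elements -> [-4, 9, 15, 18, 29, 29]


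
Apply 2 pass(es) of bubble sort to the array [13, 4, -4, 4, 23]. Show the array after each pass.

After pass 1: [4, -4, 4, 13, 23] (3 swaps)
After pass 2: [-4, 4, 4, 13, 23] (1 swaps)
Total swaps: 4


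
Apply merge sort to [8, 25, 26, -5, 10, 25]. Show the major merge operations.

Divide and conquer:
  Merge [25] + [26] -> [25, 26]
  Merge [8] + [25, 26] -> [8, 25, 26]
  Merge [10] + [25] -> [10, 25]
  Merge [-5] + [10, 25] -> [-5, 10, 25]
  Merge [8, 25, 26] + [-5, 10, 25] -> [-5, 8, 10, 25, 25, 26]


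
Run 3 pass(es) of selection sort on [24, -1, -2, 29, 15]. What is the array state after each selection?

Pass 1: Select minimum -2 at index 2, swap -> [-2, -1, 24, 29, 15]
Pass 2: Select minimum -1 at index 1, swap -> [-2, -1, 24, 29, 15]
Pass 3: Select minimum 15 at index 4, swap -> [-2, -1, 15, 29, 24]


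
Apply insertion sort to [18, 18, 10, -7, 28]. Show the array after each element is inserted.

First element 18 is already 'sorted'
Insert 18: shifted 0 elements -> [18, 18, 10, -7, 28]
Insert 10: shifted 2 elements -> [10, 18, 18, -7, 28]
Insert -7: shifted 3 elements -> [-7, 10, 18, 18, 28]
Insert 28: shifted 0 elements -> [-7, 10, 18, 18, 28]


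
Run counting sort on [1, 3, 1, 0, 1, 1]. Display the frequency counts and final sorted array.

Count array: [1, 4, 0, 1]
(count[i] = number of elements equal to i)
Cumulative count: [1, 5, 5, 6]
Sorted: [0, 1, 1, 1, 1, 3]


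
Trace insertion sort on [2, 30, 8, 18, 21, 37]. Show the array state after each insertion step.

First element 2 is already 'sorted'
Insert 30: shifted 0 elements -> [2, 30, 8, 18, 21, 37]
Insert 8: shifted 1 elements -> [2, 8, 30, 18, 21, 37]
Insert 18: shifted 1 elements -> [2, 8, 18, 30, 21, 37]
Insert 21: shifted 1 elements -> [2, 8, 18, 21, 30, 37]
Insert 37: shifted 0 elements -> [2, 8, 18, 21, 30, 37]


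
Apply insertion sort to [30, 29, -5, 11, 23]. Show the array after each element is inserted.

First element 30 is already 'sorted'
Insert 29: shifted 1 elements -> [29, 30, -5, 11, 23]
Insert -5: shifted 2 elements -> [-5, 29, 30, 11, 23]
Insert 11: shifted 2 elements -> [-5, 11, 29, 30, 23]
Insert 23: shifted 2 elements -> [-5, 11, 23, 29, 30]
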